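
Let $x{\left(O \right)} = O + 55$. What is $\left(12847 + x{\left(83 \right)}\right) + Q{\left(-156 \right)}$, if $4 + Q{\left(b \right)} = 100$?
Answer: $13081$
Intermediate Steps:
$Q{\left(b \right)} = 96$ ($Q{\left(b \right)} = -4 + 100 = 96$)
$x{\left(O \right)} = 55 + O$
$\left(12847 + x{\left(83 \right)}\right) + Q{\left(-156 \right)} = \left(12847 + \left(55 + 83\right)\right) + 96 = \left(12847 + 138\right) + 96 = 12985 + 96 = 13081$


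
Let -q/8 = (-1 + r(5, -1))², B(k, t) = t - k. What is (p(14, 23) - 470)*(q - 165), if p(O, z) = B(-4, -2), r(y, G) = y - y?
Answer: 80964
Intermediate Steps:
r(y, G) = 0
p(O, z) = 2 (p(O, z) = -2 - 1*(-4) = -2 + 4 = 2)
q = -8 (q = -8*(-1 + 0)² = -8*(-1)² = -8*1 = -8)
(p(14, 23) - 470)*(q - 165) = (2 - 470)*(-8 - 165) = -468*(-173) = 80964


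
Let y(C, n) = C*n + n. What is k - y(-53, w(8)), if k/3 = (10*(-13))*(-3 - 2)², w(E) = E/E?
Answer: -9698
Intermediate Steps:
w(E) = 1
y(C, n) = n + C*n
k = -9750 (k = 3*((10*(-13))*(-3 - 2)²) = 3*(-130*(-5)²) = 3*(-130*25) = 3*(-3250) = -9750)
k - y(-53, w(8)) = -9750 - (1 - 53) = -9750 - (-52) = -9750 - 1*(-52) = -9750 + 52 = -9698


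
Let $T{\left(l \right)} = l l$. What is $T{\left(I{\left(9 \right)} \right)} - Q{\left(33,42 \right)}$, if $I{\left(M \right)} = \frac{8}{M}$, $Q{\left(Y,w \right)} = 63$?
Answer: $- \frac{5039}{81} \approx -62.21$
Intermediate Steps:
$T{\left(l \right)} = l^{2}$
$T{\left(I{\left(9 \right)} \right)} - Q{\left(33,42 \right)} = \left(\frac{8}{9}\right)^{2} - 63 = \frac{64}{81} - 63 = - \frac{5039}{81}$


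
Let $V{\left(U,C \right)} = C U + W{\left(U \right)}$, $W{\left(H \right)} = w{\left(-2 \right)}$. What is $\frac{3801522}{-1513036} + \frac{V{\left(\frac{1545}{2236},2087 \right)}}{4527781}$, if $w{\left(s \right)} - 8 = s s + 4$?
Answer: $- \frac{9620531430631769}{3829538870091844} \approx -2.5122$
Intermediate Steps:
$w{\left(s \right)} = 12 + s^{2}$ ($w{\left(s \right)} = 8 + \left(s s + 4\right) = 8 + \left(s^{2} + 4\right) = 8 + \left(4 + s^{2}\right) = 12 + s^{2}$)
$W{\left(H \right)} = 16$ ($W{\left(H \right)} = 12 + \left(-2\right)^{2} = 12 + 4 = 16$)
$V{\left(U,C \right)} = 16 + C U$ ($V{\left(U,C \right)} = C U + 16 = 16 + C U$)
$\frac{3801522}{-1513036} + \frac{V{\left(\frac{1545}{2236},2087 \right)}}{4527781} = \frac{3801522}{-1513036} + \frac{16 + 2087 \cdot \frac{1545}{2236}}{4527781} = 3801522 \left(- \frac{1}{1513036}\right) + \left(16 + 2087 \cdot 1545 \cdot \frac{1}{2236}\right) \frac{1}{4527781} = - \frac{1900761}{756518} + \left(16 + 2087 \cdot \frac{1545}{2236}\right) \frac{1}{4527781} = - \frac{1900761}{756518} + \left(16 + \frac{3224415}{2236}\right) \frac{1}{4527781} = - \frac{1900761}{756518} + \frac{3260191}{2236} \cdot \frac{1}{4527781} = - \frac{1900761}{756518} + \frac{3260191}{10124118316} = - \frac{9620531430631769}{3829538870091844}$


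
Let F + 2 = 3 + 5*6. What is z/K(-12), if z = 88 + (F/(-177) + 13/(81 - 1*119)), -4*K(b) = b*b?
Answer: -588409/242136 ≈ -2.4301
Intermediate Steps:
F = 31 (F = -2 + (3 + 5*6) = -2 + (3 + 30) = -2 + 33 = 31)
K(b) = -b²/4 (K(b) = -b*b/4 = -b²/4)
z = 588409/6726 (z = 88 + (31/(-177) + 13/(81 - 1*119)) = 88 + (31*(-1/177) + 13/(81 - 119)) = 88 + (-31/177 + 13/(-38)) = 88 + (-31/177 + 13*(-1/38)) = 88 + (-31/177 - 13/38) = 88 - 3479/6726 = 588409/6726 ≈ 87.483)
z/K(-12) = 588409/(6726*((-¼*(-12)²))) = 588409/(6726*((-¼*144))) = (588409/6726)/(-36) = (588409/6726)*(-1/36) = -588409/242136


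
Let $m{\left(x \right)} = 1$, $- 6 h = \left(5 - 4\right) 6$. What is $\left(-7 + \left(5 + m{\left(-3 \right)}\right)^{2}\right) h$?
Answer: $-29$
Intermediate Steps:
$h = -1$ ($h = - \frac{\left(5 - 4\right) 6}{6} = - \frac{1 \cdot 6}{6} = \left(- \frac{1}{6}\right) 6 = -1$)
$\left(-7 + \left(5 + m{\left(-3 \right)}\right)^{2}\right) h = \left(-7 + \left(5 + 1\right)^{2}\right) \left(-1\right) = \left(-7 + 6^{2}\right) \left(-1\right) = \left(-7 + 36\right) \left(-1\right) = 29 \left(-1\right) = -29$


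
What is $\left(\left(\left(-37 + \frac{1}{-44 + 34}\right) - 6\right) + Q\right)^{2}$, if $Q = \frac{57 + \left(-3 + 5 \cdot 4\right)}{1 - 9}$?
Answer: $\frac{1096209}{400} \approx 2740.5$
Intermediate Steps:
$Q = - \frac{37}{4}$ ($Q = \frac{57 + \left(-3 + 20\right)}{-8} = \left(57 + 17\right) \left(- \frac{1}{8}\right) = 74 \left(- \frac{1}{8}\right) = - \frac{37}{4} \approx -9.25$)
$\left(\left(\left(-37 + \frac{1}{-44 + 34}\right) - 6\right) + Q\right)^{2} = \left(\left(\left(-37 + \frac{1}{-44 + 34}\right) - 6\right) - \frac{37}{4}\right)^{2} = \left(\left(\left(-37 + \frac{1}{-10}\right) - 6\right) - \frac{37}{4}\right)^{2} = \left(\left(\left(-37 - \frac{1}{10}\right) - 6\right) - \frac{37}{4}\right)^{2} = \left(\left(- \frac{371}{10} - 6\right) - \frac{37}{4}\right)^{2} = \left(- \frac{431}{10} - \frac{37}{4}\right)^{2} = \left(- \frac{1047}{20}\right)^{2} = \frac{1096209}{400}$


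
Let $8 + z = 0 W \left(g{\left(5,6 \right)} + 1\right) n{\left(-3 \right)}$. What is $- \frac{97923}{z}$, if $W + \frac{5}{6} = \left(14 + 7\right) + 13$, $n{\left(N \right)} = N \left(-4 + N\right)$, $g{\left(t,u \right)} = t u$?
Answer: $\frac{97923}{8} \approx 12240.0$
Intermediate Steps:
$W = \frac{199}{6}$ ($W = - \frac{5}{6} + \left(\left(14 + 7\right) + 13\right) = - \frac{5}{6} + \left(21 + 13\right) = - \frac{5}{6} + 34 = \frac{199}{6} \approx 33.167$)
$z = -8$ ($z = -8 + 0 \cdot \frac{199}{6} \left(5 \cdot 6 + 1\right) \left(- 3 \left(-4 - 3\right)\right) = -8 + 0 \left(30 + 1\right) \left(\left(-3\right) \left(-7\right)\right) = -8 + 0 \cdot 31 \cdot 21 = -8 + 0 \cdot 651 = -8 + 0 = -8$)
$- \frac{97923}{z} = - \frac{97923}{-8} = \left(-97923\right) \left(- \frac{1}{8}\right) = \frac{97923}{8}$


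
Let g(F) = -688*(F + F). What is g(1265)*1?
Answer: -1740640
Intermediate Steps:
g(F) = -1376*F
g(1265)*1 = -1376*1265*1 = -1740640*1 = -1740640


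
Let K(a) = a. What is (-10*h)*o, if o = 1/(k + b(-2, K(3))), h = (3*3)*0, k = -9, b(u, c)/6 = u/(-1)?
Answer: 0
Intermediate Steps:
b(u, c) = -6*u (b(u, c) = 6*(u/(-1)) = 6*(u*(-1)) = 6*(-u) = -6*u)
h = 0 (h = 9*0 = 0)
o = ⅓ (o = 1/(-9 - 6*(-2)) = 1/(-9 + 12) = 1/3 = ⅓ ≈ 0.33333)
(-10*h)*o = -10*0*(⅓) = 0*(⅓) = 0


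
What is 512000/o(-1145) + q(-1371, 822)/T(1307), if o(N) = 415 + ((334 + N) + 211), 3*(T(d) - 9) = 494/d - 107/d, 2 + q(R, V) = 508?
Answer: -596635573/220002 ≈ -2712.0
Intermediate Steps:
q(R, V) = 506 (q(R, V) = -2 + 508 = 506)
T(d) = 9 + 129/d (T(d) = 9 + (494/d - 107/d)/3 = 9 + (387/d)/3 = 9 + 129/d)
o(N) = 960 + N (o(N) = 415 + (545 + N) = 960 + N)
512000/o(-1145) + q(-1371, 822)/T(1307) = 512000/(960 - 1145) + 506/(9 + 129/1307) = 512000/(-185) + 506/(9 + 129*(1/1307)) = 512000*(-1/185) + 506/(9 + 129/1307) = -102400/37 + 506/(11892/1307) = -102400/37 + 506*(1307/11892) = -102400/37 + 330671/5946 = -596635573/220002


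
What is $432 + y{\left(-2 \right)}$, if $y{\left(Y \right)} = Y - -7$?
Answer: $437$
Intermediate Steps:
$y{\left(Y \right)} = 7 + Y$ ($y{\left(Y \right)} = Y + 7 = 7 + Y$)
$432 + y{\left(-2 \right)} = 432 + \left(7 - 2\right) = 432 + 5 = 437$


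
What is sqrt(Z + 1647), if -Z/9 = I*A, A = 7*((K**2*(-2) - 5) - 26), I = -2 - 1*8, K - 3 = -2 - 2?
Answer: 3*I*sqrt(2127) ≈ 138.36*I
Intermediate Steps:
K = -1 (K = 3 + (-2 - 2) = 3 - 4 = -1)
I = -10 (I = -2 - 8 = -10)
A = -231 (A = 7*(((-1)**2*(-2) - 5) - 26) = 7*((1*(-2) - 5) - 26) = 7*((-2 - 5) - 26) = 7*(-7 - 26) = 7*(-33) = -231)
Z = -20790 (Z = -(-90)*(-231) = -9*2310 = -20790)
sqrt(Z + 1647) = sqrt(-20790 + 1647) = sqrt(-19143) = 3*I*sqrt(2127)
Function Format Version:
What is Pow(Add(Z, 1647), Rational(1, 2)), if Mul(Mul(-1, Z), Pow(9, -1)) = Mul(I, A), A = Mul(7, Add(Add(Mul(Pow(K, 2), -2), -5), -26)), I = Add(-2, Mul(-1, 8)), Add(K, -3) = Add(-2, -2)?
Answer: Mul(3, I, Pow(2127, Rational(1, 2))) ≈ Mul(138.36, I)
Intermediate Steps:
K = -1 (K = Add(3, Add(-2, -2)) = Add(3, -4) = -1)
I = -10 (I = Add(-2, -8) = -10)
A = -231 (A = Mul(7, Add(Add(Mul(Pow(-1, 2), -2), -5), -26)) = Mul(7, Add(Add(Mul(1, -2), -5), -26)) = Mul(7, Add(Add(-2, -5), -26)) = Mul(7, Add(-7, -26)) = Mul(7, -33) = -231)
Z = -20790 (Z = Mul(-9, Mul(-10, -231)) = Mul(-9, 2310) = -20790)
Pow(Add(Z, 1647), Rational(1, 2)) = Pow(Add(-20790, 1647), Rational(1, 2)) = Pow(-19143, Rational(1, 2)) = Mul(3, I, Pow(2127, Rational(1, 2)))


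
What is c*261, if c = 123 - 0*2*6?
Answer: 32103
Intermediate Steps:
c = 123 (c = 123 - 0*6 = 123 - 1*0 = 123 + 0 = 123)
c*261 = 123*261 = 32103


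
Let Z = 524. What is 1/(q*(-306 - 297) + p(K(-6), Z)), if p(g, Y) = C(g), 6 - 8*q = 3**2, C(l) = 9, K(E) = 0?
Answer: 8/1881 ≈ 0.0042531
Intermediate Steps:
q = -3/8 (q = 3/4 - 1/8*3**2 = 3/4 - 1/8*9 = 3/4 - 9/8 = -3/8 ≈ -0.37500)
p(g, Y) = 9
1/(q*(-306 - 297) + p(K(-6), Z)) = 1/(-3*(-306 - 297)/8 + 9) = 1/(-3/8*(-603) + 9) = 1/(1809/8 + 9) = 1/(1881/8) = 8/1881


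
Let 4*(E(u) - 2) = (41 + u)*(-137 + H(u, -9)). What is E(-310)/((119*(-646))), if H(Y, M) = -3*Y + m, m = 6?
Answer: 214923/307496 ≈ 0.69895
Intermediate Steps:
H(Y, M) = 6 - 3*Y (H(Y, M) = -3*Y + 6 = 6 - 3*Y)
E(u) = 2 + (-131 - 3*u)*(41 + u)/4 (E(u) = 2 + ((41 + u)*(-137 + (6 - 3*u)))/4 = 2 + ((41 + u)*(-131 - 3*u))/4 = 2 + ((-131 - 3*u)*(41 + u))/4 = 2 + (-131 - 3*u)*(41 + u)/4)
E(-310)/((119*(-646))) = (-5363/4 - 127/2*(-310) - ¾*(-310)²)/((119*(-646))) = (-5363/4 + 19685 - ¾*96100)/(-76874) = (-5363/4 + 19685 - 72075)*(-1/76874) = -214923/4*(-1/76874) = 214923/307496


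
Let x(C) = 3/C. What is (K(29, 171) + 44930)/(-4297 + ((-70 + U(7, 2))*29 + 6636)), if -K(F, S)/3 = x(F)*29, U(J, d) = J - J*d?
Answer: 44921/106 ≈ 423.78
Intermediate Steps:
U(J, d) = J - J*d
K(F, S) = -261/F (K(F, S) = -3*3/F*29 = -261/F)
(K(29, 171) + 44930)/(-4297 + ((-70 + U(7, 2))*29 + 6636)) = (-261/29 + 44930)/(-4297 + ((-70 + 7*(1 - 1*2))*29 + 6636)) = (-261*1/29 + 44930)/(-4297 + ((-70 + 7*(1 - 2))*29 + 6636)) = (-9 + 44930)/(-4297 + ((-70 + 7*(-1))*29 + 6636)) = 44921/(-4297 + ((-70 - 7)*29 + 6636)) = 44921/(-4297 + (-77*29 + 6636)) = 44921/(-4297 + (-2233 + 6636)) = 44921/(-4297 + 4403) = 44921/106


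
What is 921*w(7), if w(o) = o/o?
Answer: 921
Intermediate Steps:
w(o) = 1
921*w(7) = 921*1 = 921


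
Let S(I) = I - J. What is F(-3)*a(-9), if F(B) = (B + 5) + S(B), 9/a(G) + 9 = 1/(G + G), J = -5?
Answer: -648/163 ≈ -3.9755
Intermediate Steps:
S(I) = 5 + I (S(I) = I - 1*(-5) = I + 5 = 5 + I)
a(G) = 9/(-9 + 1/(2*G)) (a(G) = 9/(-9 + 1/(G + G)) = 9/(-9 + 1/(2*G)))
F(B) = 10 + 2*B (F(B) = (B + 5) + (5 + B) = (5 + B) + (5 + B) = 10 + 2*B)
F(-3)*a(-9) = (10 + 2*(-3))*(-18*(-9)/(-1 + 18*(-9))) = (10 - 6)*(-18*(-9)/(-1 - 162)) = 4*(-18*(-9)/(-163)) = 4*(-18*(-9)*(-1/163)) = 4*(-162/163) = -648/163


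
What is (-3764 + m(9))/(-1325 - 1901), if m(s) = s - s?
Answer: 1882/1613 ≈ 1.1668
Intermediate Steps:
m(s) = 0
(-3764 + m(9))/(-1325 - 1901) = (-3764 + 0)/(-1325 - 1901) = -3764/(-3226) = -3764*(-1/3226) = 1882/1613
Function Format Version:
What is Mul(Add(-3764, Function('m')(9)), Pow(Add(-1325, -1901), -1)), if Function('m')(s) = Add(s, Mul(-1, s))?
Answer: Rational(1882, 1613) ≈ 1.1668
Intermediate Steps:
Function('m')(s) = 0
Mul(Add(-3764, Function('m')(9)), Pow(Add(-1325, -1901), -1)) = Mul(Add(-3764, 0), Pow(Add(-1325, -1901), -1)) = Mul(-3764, Pow(-3226, -1)) = Mul(-3764, Rational(-1, 3226)) = Rational(1882, 1613)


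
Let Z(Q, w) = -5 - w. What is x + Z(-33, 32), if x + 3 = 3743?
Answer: 3703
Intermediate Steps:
x = 3740 (x = -3 + 3743 = 3740)
x + Z(-33, 32) = 3740 + (-5 - 1*32) = 3740 + (-5 - 32) = 3740 - 37 = 3703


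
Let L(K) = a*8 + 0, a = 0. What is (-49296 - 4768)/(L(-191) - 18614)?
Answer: 27032/9307 ≈ 2.9045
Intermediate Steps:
L(K) = 0 (L(K) = 0*8 + 0 = 0 + 0 = 0)
(-49296 - 4768)/(L(-191) - 18614) = (-49296 - 4768)/(0 - 18614) = -54064/(-18614) = -54064*(-1/18614) = 27032/9307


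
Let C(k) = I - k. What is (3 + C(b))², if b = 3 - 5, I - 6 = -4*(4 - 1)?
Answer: 1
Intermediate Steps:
I = -6 (I = 6 - 4*(4 - 1) = 6 - 4*3 = 6 - 12 = -6)
b = -2
C(k) = -6 - k
(3 + C(b))² = (3 + (-6 - 1*(-2)))² = (3 + (-6 + 2))² = (3 - 4)² = (-1)² = 1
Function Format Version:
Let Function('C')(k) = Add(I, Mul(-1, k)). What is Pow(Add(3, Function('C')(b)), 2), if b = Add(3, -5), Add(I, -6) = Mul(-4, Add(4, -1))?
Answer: 1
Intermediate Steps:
I = -6 (I = Add(6, Mul(-4, Add(4, -1))) = Add(6, Mul(-4, 3)) = Add(6, -12) = -6)
b = -2
Function('C')(k) = Add(-6, Mul(-1, k))
Pow(Add(3, Function('C')(b)), 2) = Pow(Add(3, Add(-6, Mul(-1, -2))), 2) = Pow(Add(3, Add(-6, 2)), 2) = Pow(Add(3, -4), 2) = Pow(-1, 2) = 1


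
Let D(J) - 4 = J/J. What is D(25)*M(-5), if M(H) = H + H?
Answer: -50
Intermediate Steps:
D(J) = 5 (D(J) = 4 + J/J = 4 + 1 = 5)
M(H) = 2*H
D(25)*M(-5) = 5*(2*(-5)) = 5*(-10) = -50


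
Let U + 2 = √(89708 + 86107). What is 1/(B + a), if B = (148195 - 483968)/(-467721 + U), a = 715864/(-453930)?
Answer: -9681938904543043474545/8318203618099168183321 - 51890135686055775*√19535/8318203618099168183321 ≈ -1.1648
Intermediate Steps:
U = -2 + 3*√19535 (U = -2 + √(89708 + 86107) = -2 + √175815 = -2 + 3*√19535 ≈ 417.30)
a = -357932/226965 (a = 715864*(-1/453930) = -357932/226965 ≈ -1.5770)
B = -335773/(-467723 + 3*√19535) (B = (148195 - 483968)/(-467721 + (-2 + 3*√19535)) = -335773/(-467723 + 3*√19535) ≈ 0.71853)
1/(B + a) = 1/((157048754879/218764628914 + 1007319*√19535/218764628914) - 357932/226965) = 1/(-42658290505333613/49651914001466010 + 1007319*√19535/218764628914)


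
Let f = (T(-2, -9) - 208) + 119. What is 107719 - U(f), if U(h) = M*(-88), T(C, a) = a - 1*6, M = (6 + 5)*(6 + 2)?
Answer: 115463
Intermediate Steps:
M = 88 (M = 11*8 = 88)
T(C, a) = -6 + a (T(C, a) = a - 6 = -6 + a)
f = -104 (f = ((-6 - 9) - 208) + 119 = (-15 - 208) + 119 = -223 + 119 = -104)
U(h) = -7744 (U(h) = 88*(-88) = -7744)
107719 - U(f) = 107719 - 1*(-7744) = 107719 + 7744 = 115463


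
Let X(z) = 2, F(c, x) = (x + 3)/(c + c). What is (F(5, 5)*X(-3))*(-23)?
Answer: -184/5 ≈ -36.800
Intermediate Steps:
F(c, x) = (3 + x)/(2*c) (F(c, x) = (3 + x)/((2*c)) = (3 + x)*(1/(2*c)) = (3 + x)/(2*c))
(F(5, 5)*X(-3))*(-23) = (((½)*(3 + 5)/5)*2)*(-23) = (((½)*(⅕)*8)*2)*(-23) = ((⅘)*2)*(-23) = (8/5)*(-23) = -184/5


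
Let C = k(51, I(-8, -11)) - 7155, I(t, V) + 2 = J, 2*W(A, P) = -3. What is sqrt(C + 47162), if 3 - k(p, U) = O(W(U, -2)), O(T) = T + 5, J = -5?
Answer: sqrt(160026)/2 ≈ 200.02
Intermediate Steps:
W(A, P) = -3/2 (W(A, P) = (1/2)*(-3) = -3/2)
O(T) = 5 + T
I(t, V) = -7 (I(t, V) = -2 - 5 = -7)
k(p, U) = -1/2 (k(p, U) = 3 - (5 - 3/2) = 3 - 1*7/2 = 3 - 7/2 = -1/2)
C = -14311/2 (C = -1/2 - 7155 = -14311/2 ≈ -7155.5)
sqrt(C + 47162) = sqrt(-14311/2 + 47162) = sqrt(80013/2) = sqrt(160026)/2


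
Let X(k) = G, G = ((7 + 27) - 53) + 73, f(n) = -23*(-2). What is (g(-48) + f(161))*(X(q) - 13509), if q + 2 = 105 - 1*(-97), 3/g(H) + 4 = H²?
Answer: -12378951/20 ≈ -6.1895e+5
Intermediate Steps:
f(n) = 46
g(H) = 3/(-4 + H²)
q = 200 (q = -2 + (105 - 1*(-97)) = -2 + (105 + 97) = -2 + 202 = 200)
G = 54 (G = (34 - 53) + 73 = -19 + 73 = 54)
X(k) = 54
(g(-48) + f(161))*(X(q) - 13509) = (3/(-4 + (-48)²) + 46)*(54 - 13509) = (3/(-4 + 2304) + 46)*(-13455) = (3/2300 + 46)*(-13455) = (105803/2300)*(-13455) = -12378951/20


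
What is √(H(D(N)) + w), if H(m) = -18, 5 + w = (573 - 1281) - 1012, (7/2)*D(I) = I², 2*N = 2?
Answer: I*√1743 ≈ 41.749*I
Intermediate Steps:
N = 1 (N = (½)*2 = 1)
D(I) = 2*I²/7
w = -1725 (w = -5 + ((573 - 1281) - 1012) = -5 + (-708 - 1012) = -5 - 1720 = -1725)
√(H(D(N)) + w) = √(-18 - 1725) = √(-1743) = I*√1743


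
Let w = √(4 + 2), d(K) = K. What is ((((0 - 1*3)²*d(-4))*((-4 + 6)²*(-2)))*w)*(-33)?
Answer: -9504*√6 ≈ -23280.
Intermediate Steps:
w = √6 ≈ 2.4495
((((0 - 1*3)²*d(-4))*((-4 + 6)²*(-2)))*w)*(-33) = ((((0 - 1*3)²*(-4))*((-4 + 6)²*(-2)))*√6)*(-33) = ((((0 - 3)²*(-4))*(2²*(-2)))*√6)*(-33) = ((((-3)²*(-4))*(4*(-2)))*√6)*(-33) = (((9*(-4))*(-8))*√6)*(-33) = ((-36*(-8))*√6)*(-33) = (288*√6)*(-33) = -9504*√6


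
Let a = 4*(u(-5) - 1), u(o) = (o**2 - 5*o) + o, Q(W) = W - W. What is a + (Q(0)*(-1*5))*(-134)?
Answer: 176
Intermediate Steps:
Q(W) = 0
u(o) = o**2 - 4*o
a = 176 (a = 4*(-5*(-4 - 5) - 1) = 4*(-5*(-9) - 1) = 4*(45 - 1) = 4*44 = 176)
a + (Q(0)*(-1*5))*(-134) = 176 + (0*(-1*5))*(-134) = 176 + (0*(-5))*(-134) = 176 + 0*(-134) = 176 + 0 = 176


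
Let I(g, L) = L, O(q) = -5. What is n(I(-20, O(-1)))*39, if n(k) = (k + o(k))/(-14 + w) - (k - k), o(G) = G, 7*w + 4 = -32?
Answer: 1365/67 ≈ 20.373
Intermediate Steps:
w = -36/7 (w = -4/7 + (⅐)*(-32) = -4/7 - 32/7 = -36/7 ≈ -5.1429)
n(k) = -7*k/67 (n(k) = (k + k)/(-14 - 36/7) - (k - k) = (2*k)/(-134/7) - 1*0 = (2*k)*(-7/134) + 0 = -7*k/67 + 0 = -7*k/67)
n(I(-20, O(-1)))*39 = -7/67*(-5)*39 = (35/67)*39 = 1365/67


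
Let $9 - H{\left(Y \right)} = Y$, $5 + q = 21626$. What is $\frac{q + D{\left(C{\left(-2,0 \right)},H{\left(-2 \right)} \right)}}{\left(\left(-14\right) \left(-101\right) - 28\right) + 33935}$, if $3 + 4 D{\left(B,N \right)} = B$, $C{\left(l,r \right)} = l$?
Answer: $\frac{86479}{141284} \approx 0.61209$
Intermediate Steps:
$q = 21621$ ($q = -5 + 21626 = 21621$)
$H{\left(Y \right)} = 9 - Y$
$D{\left(B,N \right)} = - \frac{3}{4} + \frac{B}{4}$
$\frac{q + D{\left(C{\left(-2,0 \right)},H{\left(-2 \right)} \right)}}{\left(\left(-14\right) \left(-101\right) - 28\right) + 33935} = \frac{21621 + \left(- \frac{3}{4} + \frac{1}{4} \left(-2\right)\right)}{\left(\left(-14\right) \left(-101\right) - 28\right) + 33935} = \frac{21621 - \frac{5}{4}}{\left(1414 - 28\right) + 33935} = \frac{21621 - \frac{5}{4}}{1386 + 33935} = \frac{86479}{4 \cdot 35321} = \frac{86479}{4} \cdot \frac{1}{35321} = \frac{86479}{141284}$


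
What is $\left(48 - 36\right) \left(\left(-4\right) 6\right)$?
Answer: $-288$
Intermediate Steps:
$\left(48 - 36\right) \left(\left(-4\right) 6\right) = 12 \left(-24\right) = -288$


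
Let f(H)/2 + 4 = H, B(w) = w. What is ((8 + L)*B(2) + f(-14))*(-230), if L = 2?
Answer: 3680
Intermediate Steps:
f(H) = -8 + 2*H
((8 + L)*B(2) + f(-14))*(-230) = ((8 + 2)*2 + (-8 + 2*(-14)))*(-230) = (10*2 + (-8 - 28))*(-230) = (20 - 36)*(-230) = -16*(-230) = 3680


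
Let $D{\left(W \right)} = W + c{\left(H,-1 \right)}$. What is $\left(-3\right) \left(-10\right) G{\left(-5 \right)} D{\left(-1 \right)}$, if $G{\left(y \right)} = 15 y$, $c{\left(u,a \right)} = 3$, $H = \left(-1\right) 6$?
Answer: $-4500$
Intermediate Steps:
$H = -6$
$D{\left(W \right)} = 3 + W$ ($D{\left(W \right)} = W + 3 = 3 + W$)
$\left(-3\right) \left(-10\right) G{\left(-5 \right)} D{\left(-1 \right)} = \left(-3\right) \left(-10\right) 15 \left(-5\right) \left(3 - 1\right) = 30 \left(-75\right) 2 = \left(-2250\right) 2 = -4500$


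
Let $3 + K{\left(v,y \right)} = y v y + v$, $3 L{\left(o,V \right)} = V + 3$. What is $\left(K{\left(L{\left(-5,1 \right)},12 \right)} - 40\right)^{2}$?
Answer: $\frac{203401}{9} \approx 22600.0$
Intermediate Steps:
$L{\left(o,V \right)} = 1 + \frac{V}{3}$ ($L{\left(o,V \right)} = \frac{V + 3}{3} = \frac{3 + V}{3} = 1 + \frac{V}{3}$)
$K{\left(v,y \right)} = -3 + v + v y^{2}$ ($K{\left(v,y \right)} = -3 + \left(y v y + v\right) = -3 + \left(v y y + v\right) = -3 + \left(v y^{2} + v\right) = -3 + \left(v + v y^{2}\right) = -3 + v + v y^{2}$)
$\left(K{\left(L{\left(-5,1 \right)},12 \right)} - 40\right)^{2} = \left(\left(-3 + \left(1 + \frac{1}{3} \cdot 1\right) + \left(1 + \frac{1}{3} \cdot 1\right) 12^{2}\right) - 40\right)^{2} = \left(\left(-3 + \left(1 + \frac{1}{3}\right) + \left(1 + \frac{1}{3}\right) 144\right) - 40\right)^{2} = \left(\left(-3 + \frac{4}{3} + \frac{4}{3} \cdot 144\right) - 40\right)^{2} = \left(\left(-3 + \frac{4}{3} + 192\right) - 40\right)^{2} = \left(\frac{571}{3} - 40\right)^{2} = \left(\frac{451}{3}\right)^{2} = \frac{203401}{9}$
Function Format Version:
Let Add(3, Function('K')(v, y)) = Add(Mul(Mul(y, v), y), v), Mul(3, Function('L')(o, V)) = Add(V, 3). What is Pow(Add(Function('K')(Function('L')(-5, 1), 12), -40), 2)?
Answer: Rational(203401, 9) ≈ 22600.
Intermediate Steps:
Function('L')(o, V) = Add(1, Mul(Rational(1, 3), V)) (Function('L')(o, V) = Mul(Rational(1, 3), Add(V, 3)) = Mul(Rational(1, 3), Add(3, V)) = Add(1, Mul(Rational(1, 3), V)))
Function('K')(v, y) = Add(-3, v, Mul(v, Pow(y, 2))) (Function('K')(v, y) = Add(-3, Add(Mul(Mul(y, v), y), v)) = Add(-3, Add(Mul(Mul(v, y), y), v)) = Add(-3, Add(Mul(v, Pow(y, 2)), v)) = Add(-3, Add(v, Mul(v, Pow(y, 2)))) = Add(-3, v, Mul(v, Pow(y, 2))))
Pow(Add(Function('K')(Function('L')(-5, 1), 12), -40), 2) = Pow(Add(Add(-3, Add(1, Mul(Rational(1, 3), 1)), Mul(Add(1, Mul(Rational(1, 3), 1)), Pow(12, 2))), -40), 2) = Pow(Add(Add(-3, Add(1, Rational(1, 3)), Mul(Add(1, Rational(1, 3)), 144)), -40), 2) = Pow(Add(Add(-3, Rational(4, 3), Mul(Rational(4, 3), 144)), -40), 2) = Pow(Add(Add(-3, Rational(4, 3), 192), -40), 2) = Pow(Add(Rational(571, 3), -40), 2) = Pow(Rational(451, 3), 2) = Rational(203401, 9)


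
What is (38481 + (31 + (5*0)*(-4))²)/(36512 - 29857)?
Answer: 39442/6655 ≈ 5.9267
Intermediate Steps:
(38481 + (31 + (5*0)*(-4))²)/(36512 - 29857) = (38481 + (31 + 0*(-4))²)/6655 = (38481 + (31 + 0)²)*(1/6655) = (38481 + 31²)*(1/6655) = (38481 + 961)*(1/6655) = 39442*(1/6655) = 39442/6655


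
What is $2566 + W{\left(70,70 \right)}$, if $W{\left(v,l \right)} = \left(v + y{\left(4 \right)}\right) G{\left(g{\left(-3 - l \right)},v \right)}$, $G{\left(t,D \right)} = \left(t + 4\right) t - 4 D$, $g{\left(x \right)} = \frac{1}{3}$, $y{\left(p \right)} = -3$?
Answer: $- \frac{144875}{9} \approx -16097.0$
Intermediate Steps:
$g{\left(x \right)} = \frac{1}{3}$
$G{\left(t,D \right)} = - 4 D + t \left(4 + t\right)$ ($G{\left(t,D \right)} = \left(4 + t\right) t - 4 D = t \left(4 + t\right) - 4 D = - 4 D + t \left(4 + t\right)$)
$W{\left(v,l \right)} = \left(-3 + v\right) \left(\frac{13}{9} - 4 v\right)$ ($W{\left(v,l \right)} = \left(v - 3\right) \left(\left(\frac{1}{3}\right)^{2} - 4 v + 4 \cdot \frac{1}{3}\right) = \left(-3 + v\right) \left(\frac{1}{9} - 4 v + \frac{4}{3}\right) = \left(-3 + v\right) \left(\frac{13}{9} - 4 v\right)$)
$2566 + W{\left(70,70 \right)} = 2566 - \frac{\left(-13 + 36 \cdot 70\right) \left(-3 + 70\right)}{9} = 2566 - \frac{1}{9} \left(-13 + 2520\right) 67 = 2566 - \frac{2507}{9} \cdot 67 = 2566 - \frac{167969}{9} = - \frac{144875}{9}$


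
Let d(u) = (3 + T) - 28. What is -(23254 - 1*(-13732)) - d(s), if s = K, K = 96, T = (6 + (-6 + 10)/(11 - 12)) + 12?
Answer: -36975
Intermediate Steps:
T = 14 (T = (6 + 4/(-1)) + 12 = (6 + 4*(-1)) + 12 = (6 - 4) + 12 = 2 + 12 = 14)
s = 96
d(u) = -11 (d(u) = (3 + 14) - 28 = 17 - 28 = -11)
-(23254 - 1*(-13732)) - d(s) = -(23254 - 1*(-13732)) - 1*(-11) = -(23254 + 13732) + 11 = -1*36986 + 11 = -36986 + 11 = -36975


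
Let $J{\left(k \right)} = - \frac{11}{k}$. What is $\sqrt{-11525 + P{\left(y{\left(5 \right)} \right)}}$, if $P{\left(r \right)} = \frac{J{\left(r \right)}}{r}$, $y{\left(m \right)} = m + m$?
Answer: $\frac{i \sqrt{1152511}}{10} \approx 107.36 i$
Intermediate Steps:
$y{\left(m \right)} = 2 m$
$P{\left(r \right)} = - \frac{11}{r^{2}}$ ($P{\left(r \right)} = \frac{\left(-11\right) \frac{1}{r}}{r} = - \frac{11}{r^{2}}$)
$\sqrt{-11525 + P{\left(y{\left(5 \right)} \right)}} = \sqrt{-11525 - \frac{11}{100}} = \sqrt{- \frac{1152511}{100}} = \frac{i \sqrt{1152511}}{10}$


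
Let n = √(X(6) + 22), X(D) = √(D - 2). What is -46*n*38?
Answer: -3496*√6 ≈ -8563.4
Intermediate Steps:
X(D) = √(-2 + D)
n = 2*√6 (n = √(√(-2 + 6) + 22) = √(√4 + 22) = √(2 + 22) = √24 = 2*√6 ≈ 4.8990)
-46*n*38 = -92*√6*38 = -3496*√6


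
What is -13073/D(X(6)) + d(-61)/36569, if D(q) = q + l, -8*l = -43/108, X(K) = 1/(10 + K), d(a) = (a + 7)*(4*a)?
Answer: -4258228968/36569 ≈ -1.1644e+5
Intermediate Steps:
d(a) = 4*a*(7 + a) (d(a) = (7 + a)*(4*a) = 4*a*(7 + a))
l = 43/864 (l = -(-43)/(8*108) = -⅛*(-43/108) = 43/864 ≈ 0.049769)
D(q) = 43/864 + q (D(q) = q + 43/864 = 43/864 + q)
-13073/D(X(6)) + d(-61)/36569 = -13073/(43/864 + 1/(10 + 6)) + (4*(-61)*(7 - 61))/36569 = -13073/(43/864 + 1/16) + (4*(-61)*(-54))*(1/36569) = -13073/(43/864 + 1/16) + 13176*(1/36569) = -13073/97/864 + 13176/36569 = -13073*864/97 + 13176/36569 = -11295072/97 + 13176/36569 = -4258228968/36569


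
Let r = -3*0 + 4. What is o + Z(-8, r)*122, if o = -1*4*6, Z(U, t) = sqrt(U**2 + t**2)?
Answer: -24 + 488*sqrt(5) ≈ 1067.2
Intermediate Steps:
r = 4 (r = 0 + 4 = 4)
o = -24 (o = -4*6 = -24)
o + Z(-8, r)*122 = -24 + sqrt((-8)**2 + 4**2)*122 = -24 + sqrt(64 + 16)*122 = -24 + sqrt(80)*122 = -24 + (4*sqrt(5))*122 = -24 + 488*sqrt(5)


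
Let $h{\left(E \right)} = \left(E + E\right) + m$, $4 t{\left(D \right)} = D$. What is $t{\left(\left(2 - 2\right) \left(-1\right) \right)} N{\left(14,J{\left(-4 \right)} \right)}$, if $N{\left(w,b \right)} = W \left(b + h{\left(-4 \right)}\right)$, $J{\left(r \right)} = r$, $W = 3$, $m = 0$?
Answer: $0$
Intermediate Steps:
$t{\left(D \right)} = \frac{D}{4}$
$h{\left(E \right)} = 2 E$ ($h{\left(E \right)} = \left(E + E\right) + 0 = 2 E + 0 = 2 E$)
$N{\left(w,b \right)} = -24 + 3 b$ ($N{\left(w,b \right)} = 3 \left(b + 2 \left(-4\right)\right) = 3 \left(b - 8\right) = 3 \left(-8 + b\right) = -24 + 3 b$)
$t{\left(\left(2 - 2\right) \left(-1\right) \right)} N{\left(14,J{\left(-4 \right)} \right)} = \frac{\left(2 - 2\right) \left(-1\right)}{4} \left(-24 + 3 \left(-4\right)\right) = \frac{0 \left(-1\right)}{4} \left(-24 - 12\right) = \frac{1}{4} \cdot 0 \left(-36\right) = 0 \left(-36\right) = 0$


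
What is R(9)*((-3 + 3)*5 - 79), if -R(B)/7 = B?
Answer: 4977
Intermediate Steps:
R(B) = -7*B
R(9)*((-3 + 3)*5 - 79) = (-7*9)*((-3 + 3)*5 - 79) = -63*(0*5 - 79) = -63*(0 - 79) = -63*(-79) = 4977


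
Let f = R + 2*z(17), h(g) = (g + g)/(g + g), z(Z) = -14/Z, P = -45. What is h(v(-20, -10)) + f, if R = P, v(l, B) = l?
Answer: -776/17 ≈ -45.647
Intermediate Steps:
R = -45
h(g) = 1 (h(g) = (2*g)/((2*g)) = (2*g)*(1/(2*g)) = 1)
f = -793/17 (f = -45 + 2*(-14/17) = -45 - 28/17 = -793/17 ≈ -46.647)
h(v(-20, -10)) + f = 1 - 793/17 = -776/17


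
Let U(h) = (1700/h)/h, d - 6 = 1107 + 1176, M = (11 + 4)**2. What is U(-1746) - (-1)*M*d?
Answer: 392515488650/762129 ≈ 5.1503e+5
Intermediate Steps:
M = 225 (M = 15**2 = 225)
d = 2289 (d = 6 + (1107 + 1176) = 6 + 2283 = 2289)
U(h) = 1700/h**2
U(-1746) - (-1)*M*d = 1700/(-1746)**2 - (-1)*225*2289 = 1700*(1/3048516) - (-1)*515025 = 425/762129 - 1*(-515025) = 425/762129 + 515025 = 392515488650/762129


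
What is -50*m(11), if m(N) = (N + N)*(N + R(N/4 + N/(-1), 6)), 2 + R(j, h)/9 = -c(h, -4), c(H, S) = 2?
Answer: 27500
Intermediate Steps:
R(j, h) = -36 (R(j, h) = -18 + 9*(-1*2) = -18 + 9*(-2) = -18 - 18 = -36)
m(N) = 2*N*(-36 + N) (m(N) = (N + N)*(N - 36) = (2*N)*(-36 + N) = 2*N*(-36 + N))
-50*m(11) = -100*11*(-36 + 11) = -100*11*(-25) = -50*(-550) = 27500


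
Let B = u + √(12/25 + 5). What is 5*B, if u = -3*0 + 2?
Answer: 10 + √137 ≈ 21.705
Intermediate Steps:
u = 2 (u = 0 + 2 = 2)
B = 2 + √137/5 (B = 2 + √(12/25 + 5) = 2 + √(137/25) = 2 + √137/5 ≈ 4.3409)
5*B = 5*(2 + √137/5) = 10 + √137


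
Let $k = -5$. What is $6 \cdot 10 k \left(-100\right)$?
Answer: $30000$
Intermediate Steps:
$6 \cdot 10 k \left(-100\right) = 6 \cdot 10 \left(-5\right) \left(-100\right) = 60 \left(-5\right) \left(-100\right) = \left(-300\right) \left(-100\right) = 30000$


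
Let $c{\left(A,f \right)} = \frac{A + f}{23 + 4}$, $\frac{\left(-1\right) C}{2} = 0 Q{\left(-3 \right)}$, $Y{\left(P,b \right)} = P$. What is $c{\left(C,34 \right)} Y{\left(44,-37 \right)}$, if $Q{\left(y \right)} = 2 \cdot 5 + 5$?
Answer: $\frac{1496}{27} \approx 55.407$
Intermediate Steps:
$Q{\left(y \right)} = 15$ ($Q{\left(y \right)} = 10 + 5 = 15$)
$C = 0$ ($C = - 2 \cdot 0 \cdot 15 = \left(-2\right) 0 = 0$)
$c{\left(A,f \right)} = \frac{A}{27} + \frac{f}{27}$ ($c{\left(A,f \right)} = \frac{A + f}{27} = \left(A + f\right) \frac{1}{27} = \frac{A}{27} + \frac{f}{27}$)
$c{\left(C,34 \right)} Y{\left(44,-37 \right)} = \left(\frac{1}{27} \cdot 0 + \frac{1}{27} \cdot 34\right) 44 = \left(0 + \frac{34}{27}\right) 44 = \frac{34}{27} \cdot 44 = \frac{1496}{27}$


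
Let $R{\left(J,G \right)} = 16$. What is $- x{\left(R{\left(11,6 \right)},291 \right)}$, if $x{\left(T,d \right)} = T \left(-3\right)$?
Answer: $48$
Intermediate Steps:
$x{\left(T,d \right)} = - 3 T$
$- x{\left(R{\left(11,6 \right)},291 \right)} = - \left(-3\right) 16 = \left(-1\right) \left(-48\right) = 48$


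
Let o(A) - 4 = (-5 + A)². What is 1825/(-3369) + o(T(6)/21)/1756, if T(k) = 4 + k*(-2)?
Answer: -454770341/869646708 ≈ -0.52294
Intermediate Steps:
T(k) = 4 - 2*k
o(A) = 4 + (-5 + A)²
1825/(-3369) + o(T(6)/21)/1756 = 1825/(-3369) + (4 + (-5 + (4 - 2*6)/21)²)/1756 = 1825*(-1/3369) + (4 + (-5 + (4 - 12)*(1/21))²)*(1/1756) = -1825/3369 + (4 + (-5 - 8*1/21)²)*(1/1756) = -1825/3369 + (4 + (-5 - 8/21)²)*(1/1756) = -1825/3369 + (4 + (-113/21)²)*(1/1756) = -1825/3369 + (4 + 12769/441)*(1/1756) = -1825/3369 + (14533/441)*(1/1756) = -1825/3369 + 14533/774396 = -454770341/869646708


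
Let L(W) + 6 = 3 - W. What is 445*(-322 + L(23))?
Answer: -154860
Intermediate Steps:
L(W) = -3 - W (L(W) = -6 + (3 - W) = -3 - W)
445*(-322 + L(23)) = 445*(-322 + (-3 - 1*23)) = 445*(-322 + (-3 - 23)) = 445*(-322 - 26) = 445*(-348) = -154860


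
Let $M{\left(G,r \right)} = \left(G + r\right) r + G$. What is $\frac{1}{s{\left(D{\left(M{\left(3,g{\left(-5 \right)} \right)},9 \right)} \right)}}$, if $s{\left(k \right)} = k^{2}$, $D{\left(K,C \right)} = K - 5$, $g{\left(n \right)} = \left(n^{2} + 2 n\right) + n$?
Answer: $\frac{1}{16384} \approx 6.1035 \cdot 10^{-5}$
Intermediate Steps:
$g{\left(n \right)} = n^{2} + 3 n$
$M{\left(G,r \right)} = G + r \left(G + r\right)$ ($M{\left(G,r \right)} = r \left(G + r\right) + G = G + r \left(G + r\right)$)
$D{\left(K,C \right)} = -5 + K$
$\frac{1}{s{\left(D{\left(M{\left(3,g{\left(-5 \right)} \right)},9 \right)} \right)}} = \frac{1}{\left(-5 + \left(3 + \left(- 5 \left(3 - 5\right)\right)^{2} + 3 \left(- 5 \left(3 - 5\right)\right)\right)\right)^{2}} = \frac{1}{\left(-5 + \left(3 + \left(\left(-5\right) \left(-2\right)\right)^{2} + 3 \left(\left(-5\right) \left(-2\right)\right)\right)\right)^{2}} = \frac{1}{\left(-5 + \left(3 + 10^{2} + 3 \cdot 10\right)\right)^{2}} = \frac{1}{\left(-5 + \left(3 + 100 + 30\right)\right)^{2}} = \frac{1}{\left(-5 + 133\right)^{2}} = \frac{1}{128^{2}} = \frac{1}{16384}$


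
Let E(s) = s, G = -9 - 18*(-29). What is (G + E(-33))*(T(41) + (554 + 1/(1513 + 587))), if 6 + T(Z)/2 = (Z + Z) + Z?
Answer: 13238408/35 ≈ 3.7824e+5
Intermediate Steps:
G = 513 (G = -9 + 522 = 513)
T(Z) = -12 + 6*Z (T(Z) = -12 + 2*((Z + Z) + Z) = -12 + 2*(2*Z + Z) = -12 + 2*(3*Z) = -12 + 6*Z)
(G + E(-33))*(T(41) + (554 + 1/(1513 + 587))) = (513 - 33)*((-12 + 6*41) + (554 + 1/(1513 + 587))) = 480*((-12 + 246) + (554 + 1/2100)) = 480*(234 + (554 + 1/2100)) = 480*(234 + 1163401/2100) = 480*(1654801/2100) = 13238408/35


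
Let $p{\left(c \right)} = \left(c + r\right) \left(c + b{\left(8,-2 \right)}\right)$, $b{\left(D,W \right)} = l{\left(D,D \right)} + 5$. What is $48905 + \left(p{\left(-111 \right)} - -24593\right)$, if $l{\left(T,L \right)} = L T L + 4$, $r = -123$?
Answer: $-22442$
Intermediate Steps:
$l{\left(T,L \right)} = 4 + T L^{2}$ ($l{\left(T,L \right)} = T L^{2} + 4 = 4 + T L^{2}$)
$b{\left(D,W \right)} = 9 + D^{3}$ ($b{\left(D,W \right)} = \left(4 + D D^{2}\right) + 5 = \left(4 + D^{3}\right) + 5 = 9 + D^{3}$)
$p{\left(c \right)} = \left(-123 + c\right) \left(521 + c\right)$ ($p{\left(c \right)} = \left(c - 123\right) \left(c + \left(9 + 8^{3}\right)\right) = \left(-123 + c\right) \left(c + \left(9 + 512\right)\right) = \left(-123 + c\right) \left(c + 521\right) = \left(-123 + c\right) \left(521 + c\right)$)
$48905 + \left(p{\left(-111 \right)} - -24593\right) = 48905 + \left(\left(-64083 + \left(-111\right)^{2} + 398 \left(-111\right)\right) - -24593\right) = 48905 + \left(\left(-64083 + 12321 - 44178\right) + 24593\right) = 48905 + \left(-95940 + 24593\right) = 48905 - 71347 = -22442$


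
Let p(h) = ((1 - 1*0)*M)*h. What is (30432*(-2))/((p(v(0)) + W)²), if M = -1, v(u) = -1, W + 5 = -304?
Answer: -3804/5929 ≈ -0.64159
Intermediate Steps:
W = -309 (W = -5 - 304 = -309)
p(h) = -h (p(h) = ((1 - 1*0)*(-1))*h = ((1 + 0)*(-1))*h = (1*(-1))*h = -h)
(30432*(-2))/((p(v(0)) + W)²) = (30432*(-2))/((-1*(-1) - 309)²) = -60864/(1 - 309)² = -60864/((-308)²) = -60864/94864 = -60864*1/94864 = -3804/5929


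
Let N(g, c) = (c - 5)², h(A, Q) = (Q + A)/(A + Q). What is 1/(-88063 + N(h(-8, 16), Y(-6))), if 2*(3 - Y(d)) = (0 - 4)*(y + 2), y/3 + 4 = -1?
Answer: -1/87279 ≈ -1.1458e-5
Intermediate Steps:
y = -15 (y = -12 + 3*(-1) = -12 - 3 = -15)
Y(d) = -23 (Y(d) = 3 - (0 - 4)*(-15 + 2)/2 = 3 - (-2)*(-13) = 3 - ½*52 = 3 - 26 = -23)
h(A, Q) = 1 (h(A, Q) = (A + Q)/(A + Q) = 1)
N(g, c) = (-5 + c)²
1/(-88063 + N(h(-8, 16), Y(-6))) = 1/(-88063 + (-5 - 23)²) = 1/(-88063 + (-28)²) = 1/(-88063 + 784) = 1/(-87279) = -1/87279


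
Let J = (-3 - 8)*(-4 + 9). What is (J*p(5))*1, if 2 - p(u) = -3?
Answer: -275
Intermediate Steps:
p(u) = 5 (p(u) = 2 - 1*(-3) = 2 + 3 = 5)
J = -55 (J = -11*5 = -55)
(J*p(5))*1 = -55*5*1 = -275*1 = -275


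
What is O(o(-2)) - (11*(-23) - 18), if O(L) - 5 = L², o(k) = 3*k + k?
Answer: 340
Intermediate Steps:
o(k) = 4*k
O(L) = 5 + L²
O(o(-2)) - (11*(-23) - 18) = (5 + (4*(-2))²) - (11*(-23) - 18) = (5 + (-8)²) - (-253 - 18) = (5 + 64) - 1*(-271) = 69 + 271 = 340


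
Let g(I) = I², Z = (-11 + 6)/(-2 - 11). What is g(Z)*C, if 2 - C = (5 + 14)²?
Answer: -8975/169 ≈ -53.107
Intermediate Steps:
C = -359 (C = 2 - (5 + 14)² = 2 - 1*19² = 2 - 1*361 = 2 - 361 = -359)
Z = 5/13 (Z = -5/(-13) = -5*(-1/13) = 5/13 ≈ 0.38462)
g(Z)*C = (5/13)²*(-359) = (25/169)*(-359) = -8975/169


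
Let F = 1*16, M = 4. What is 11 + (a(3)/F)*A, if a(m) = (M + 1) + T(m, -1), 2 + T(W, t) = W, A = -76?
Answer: -35/2 ≈ -17.500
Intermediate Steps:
T(W, t) = -2 + W
F = 16
a(m) = 3 + m (a(m) = (4 + 1) + (-2 + m) = 5 + (-2 + m) = 3 + m)
11 + (a(3)/F)*A = 11 + ((3 + 3)/16)*(-76) = 11 + (6*(1/16))*(-76) = 11 + (3/8)*(-76) = 11 - 57/2 = -35/2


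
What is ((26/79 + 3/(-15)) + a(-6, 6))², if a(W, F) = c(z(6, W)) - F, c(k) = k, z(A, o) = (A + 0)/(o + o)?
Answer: 25331089/624100 ≈ 40.588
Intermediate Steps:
z(A, o) = A/(2*o) (z(A, o) = A/((2*o)) = A*(1/(2*o)) = A/(2*o))
a(W, F) = -F + 3/W (a(W, F) = (½)*6/W - F = 3/W - F = -F + 3/W)
((26/79 + 3/(-15)) + a(-6, 6))² = ((26/79 + 3/(-15)) + (-1*6 + 3/(-6)))² = ((26*(1/79) + 3*(-1/15)) + (-6 + 3*(-⅙)))² = ((26/79 - ⅕) + (-6 - ½))² = (51/395 - 13/2)² = (-5033/790)² = 25331089/624100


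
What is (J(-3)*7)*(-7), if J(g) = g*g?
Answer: -441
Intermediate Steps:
J(g) = g**2
(J(-3)*7)*(-7) = ((-3)**2*7)*(-7) = (9*7)*(-7) = 63*(-7) = -441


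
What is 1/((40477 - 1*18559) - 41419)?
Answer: -1/19501 ≈ -5.1279e-5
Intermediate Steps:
1/((40477 - 1*18559) - 41419) = 1/((40477 - 18559) - 41419) = 1/(21918 - 41419) = 1/(-19501) = -1/19501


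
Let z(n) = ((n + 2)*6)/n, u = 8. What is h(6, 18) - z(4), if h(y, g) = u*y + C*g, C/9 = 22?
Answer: 3603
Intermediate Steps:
C = 198 (C = 9*22 = 198)
h(y, g) = 8*y + 198*g
z(n) = (12 + 6*n)/n (z(n) = ((2 + n)*6)/n = (12 + 6*n)/n)
h(6, 18) - z(4) = (8*6 + 198*18) - (6 + 12/4) = (48 + 3564) - (6 + 12*(¼)) = 3612 - (6 + 3) = 3612 - 1*9 = 3612 - 9 = 3603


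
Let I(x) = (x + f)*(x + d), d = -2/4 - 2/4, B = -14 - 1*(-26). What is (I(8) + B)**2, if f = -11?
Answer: 81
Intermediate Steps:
B = 12 (B = -14 + 26 = 12)
d = -1 (d = -2*1/4 - 2*1/4 = -1/2 - 1/2 = -1)
I(x) = (-1 + x)*(-11 + x) (I(x) = (x - 11)*(x - 1) = (-11 + x)*(-1 + x) = (-1 + x)*(-11 + x))
(I(8) + B)**2 = ((11 + 8**2 - 12*8) + 12)**2 = ((11 + 64 - 96) + 12)**2 = (-21 + 12)**2 = (-9)**2 = 81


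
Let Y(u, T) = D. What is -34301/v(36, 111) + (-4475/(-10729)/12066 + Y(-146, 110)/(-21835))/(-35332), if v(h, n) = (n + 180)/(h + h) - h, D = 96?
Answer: 82217072262751009971593/76601865857016288360 ≈ 1073.3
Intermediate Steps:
Y(u, T) = 96
v(h, n) = -h + (180 + n)/(2*h) (v(h, n) = (180 + n)/((2*h)) - h = (180 + n)*(1/(2*h)) - h = (180 + n)/(2*h) - h = -h + (180 + n)/(2*h))
-34301/v(36, 111) + (-4475/(-10729)/12066 + Y(-146, 110)/(-21835))/(-35332) = -34301*36/(90 + (½)*111 - 1*36²) + (-4475/(-10729)/12066 + 96/(-21835))/(-35332) = -34301*36/(90 + 111/2 - 1*1296) + (-4475*(-1/10729)*(1/12066) + 96*(-1/21835))*(-1/35332) = -34301*36/(90 + 111/2 - 1296) + ((4475/10729)*(1/12066) - 96/21835)*(-1/35332) = -34301/((1/36)*(-2301/2)) + (4475/129456114 - 96/21835)*(-1/35332) = -34301/(-767/24) - 12330075319/2826674249190*(-1/35332) = -34301*(-24/767) + 12330075319/99872054572381080 = 823224/767 + 12330075319/99872054572381080 = 82217072262751009971593/76601865857016288360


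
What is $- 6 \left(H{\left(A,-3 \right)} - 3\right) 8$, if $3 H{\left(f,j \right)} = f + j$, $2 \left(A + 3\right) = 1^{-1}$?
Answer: $232$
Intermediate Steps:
$A = - \frac{5}{2}$ ($A = -3 + \frac{1}{2 \cdot 1} = -3 + \frac{1}{2} \cdot 1 = -3 + \frac{1}{2} = - \frac{5}{2} \approx -2.5$)
$H{\left(f,j \right)} = \frac{f}{3} + \frac{j}{3}$ ($H{\left(f,j \right)} = \frac{f + j}{3} = \frac{f}{3} + \frac{j}{3}$)
$- 6 \left(H{\left(A,-3 \right)} - 3\right) 8 = - 6 \left(\left(\frac{1}{3} \left(- \frac{5}{2}\right) + \frac{1}{3} \left(-3\right)\right) - 3\right) 8 = - 6 \left(\left(- \frac{5}{6} - 1\right) - 3\right) 8 = - 6 \left(- \frac{11}{6} - 3\right) 8 = \left(-6\right) \left(- \frac{29}{6}\right) 8 = 29 \cdot 8 = 232$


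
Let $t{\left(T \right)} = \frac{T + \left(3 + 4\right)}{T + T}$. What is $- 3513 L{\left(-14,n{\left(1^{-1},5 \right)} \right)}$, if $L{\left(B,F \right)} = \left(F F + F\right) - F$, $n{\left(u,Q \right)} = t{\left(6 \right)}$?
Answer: $- \frac{197899}{48} \approx -4122.9$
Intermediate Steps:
$t{\left(T \right)} = \frac{7 + T}{2 T}$ ($t{\left(T \right)} = \frac{T + 7}{2 T} = \left(7 + T\right) \frac{1}{2 T} = \frac{7 + T}{2 T}$)
$n{\left(u,Q \right)} = \frac{13}{12}$ ($n{\left(u,Q \right)} = \frac{7 + 6}{2 \cdot 6} = \frac{1}{2} \cdot \frac{1}{6} \cdot 13 = \frac{13}{12}$)
$L{\left(B,F \right)} = F^{2}$ ($L{\left(B,F \right)} = \left(F^{2} + F\right) - F = \left(F + F^{2}\right) - F = F^{2}$)
$- 3513 L{\left(-14,n{\left(1^{-1},5 \right)} \right)} = - 3513 \left(\frac{13}{12}\right)^{2} = \left(-3513\right) \frac{169}{144} = - \frac{197899}{48}$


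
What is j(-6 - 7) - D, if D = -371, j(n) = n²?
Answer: 540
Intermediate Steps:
j(-6 - 7) - D = (-6 - 7)² - 1*(-371) = (-13)² + 371 = 169 + 371 = 540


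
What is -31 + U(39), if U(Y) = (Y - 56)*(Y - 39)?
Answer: -31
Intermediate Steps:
U(Y) = (-56 + Y)*(-39 + Y)
-31 + U(39) = -31 + (2184 + 39² - 95*39) = -31 + (2184 + 1521 - 3705) = -31 + 0 = -31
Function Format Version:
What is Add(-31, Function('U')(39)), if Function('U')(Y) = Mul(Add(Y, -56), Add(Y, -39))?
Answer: -31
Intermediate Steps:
Function('U')(Y) = Mul(Add(-56, Y), Add(-39, Y))
Add(-31, Function('U')(39)) = Add(-31, Add(2184, Pow(39, 2), Mul(-95, 39))) = Add(-31, Add(2184, 1521, -3705)) = Add(-31, 0) = -31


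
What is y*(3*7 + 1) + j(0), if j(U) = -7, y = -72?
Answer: -1591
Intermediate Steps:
y*(3*7 + 1) + j(0) = -72*(3*7 + 1) - 7 = -72*(21 + 1) - 7 = -72*22 - 7 = -1584 - 7 = -1591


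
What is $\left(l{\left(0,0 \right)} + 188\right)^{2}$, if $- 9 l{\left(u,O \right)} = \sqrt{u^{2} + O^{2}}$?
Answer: $35344$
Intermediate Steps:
$l{\left(u,O \right)} = - \frac{\sqrt{O^{2} + u^{2}}}{9}$ ($l{\left(u,O \right)} = - \frac{\sqrt{u^{2} + O^{2}}}{9} = - \frac{\sqrt{O^{2} + u^{2}}}{9}$)
$\left(l{\left(0,0 \right)} + 188\right)^{2} = \left(- \frac{\sqrt{0^{2} + 0^{2}}}{9} + 188\right)^{2} = \left(- \frac{\sqrt{0 + 0}}{9} + 188\right)^{2} = \left(- \frac{\sqrt{0}}{9} + 188\right)^{2} = \left(\left(- \frac{1}{9}\right) 0 + 188\right)^{2} = \left(0 + 188\right)^{2} = 188^{2} = 35344$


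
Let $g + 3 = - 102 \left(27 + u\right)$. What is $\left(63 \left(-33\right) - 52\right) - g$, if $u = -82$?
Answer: $-7738$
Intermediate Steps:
$g = 5607$ ($g = -3 - 102 \left(27 - 82\right) = -3 - -5610 = -3 + 5610 = 5607$)
$\left(63 \left(-33\right) - 52\right) - g = \left(63 \left(-33\right) - 52\right) - 5607 = \left(-2079 - 52\right) - 5607 = -2131 - 5607 = -7738$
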